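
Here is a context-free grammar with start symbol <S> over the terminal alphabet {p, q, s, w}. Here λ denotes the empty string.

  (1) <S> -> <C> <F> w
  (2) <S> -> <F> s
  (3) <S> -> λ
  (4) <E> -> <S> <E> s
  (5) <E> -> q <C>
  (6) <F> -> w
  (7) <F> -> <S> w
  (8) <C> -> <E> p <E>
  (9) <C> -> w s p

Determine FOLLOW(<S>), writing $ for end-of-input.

{$, q, w}

FIRST(<S>) = {λ, q, w}  (via <C> <F> w, <F> s)
FIRST(<E>) = {q, w}  (via <S> <E> s)
FIRST(<F>) = {q, w}  (via <S> w)
FIRST(<C>) = {q, w}  (via <E> p <E>)
FOLLOW(<S>) includes $ since <S> is the start symbol.
FOLLOW(<S>): in <E>-><S> <E> s, <S> is followed by <E> s with FIRST {q, w}; in <F>-><S> w, <S> is followed by w with FIRST {w}. Thus FOLLOW(<S>) = {$, q, w}.
FOLLOW(<F>): in <S>-><C> <F> w, <F> is followed by w with FIRST {w}; in <S>-><F> s, <F> is followed by s with FIRST {s}. Thus FOLLOW(<F>) = {s, w}.
FOLLOW(<E>): in <E>-><S> <E> s, <E> is followed by s with FIRST {s}; in <C>-><E> p <E> (occurrence 1), <E> is followed by p <E> with FIRST {p}; in <C>-><E> p <E> (occurrence 2), the suffix after <E> is empty, so FOLLOW(<E>) ⊇ FOLLOW(<C>) = {p, q, s, w}. Thus FOLLOW(<E>) = {p, q, s, w}.
FOLLOW(<C>): in <S>-><C> <F> w, <C> is followed by <F> w with FIRST {q, w}; in <E>->q <C>, the suffix after <C> is empty, so FOLLOW(<C>) ⊇ FOLLOW(<E>) = {p, q, s, w}. Thus FOLLOW(<C>) = {p, q, s, w}.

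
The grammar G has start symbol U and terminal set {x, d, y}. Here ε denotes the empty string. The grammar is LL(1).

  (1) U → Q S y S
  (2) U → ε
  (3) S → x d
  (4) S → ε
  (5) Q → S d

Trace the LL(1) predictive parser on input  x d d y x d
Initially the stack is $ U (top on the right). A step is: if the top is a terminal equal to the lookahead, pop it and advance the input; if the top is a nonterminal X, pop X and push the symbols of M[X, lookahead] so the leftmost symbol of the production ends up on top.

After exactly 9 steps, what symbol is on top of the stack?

step 1: stack=$ U  input=x d d y x d $  — expand U → Q S y S
step 2: stack=$ S y S Q  input=x d d y x d $  — expand Q → S d
step 3: stack=$ S y S d S  input=x d d y x d $  — expand S → x d
step 4: stack=$ S y S d d x  input=x d d y x d $  — match x
step 5: stack=$ S y S d d  input=d d y x d $  — match d
step 6: stack=$ S y S d  input=d y x d $  — match d
step 7: stack=$ S y S  input=y x d $  — expand S → ε
step 8: stack=$ S y  input=y x d $  — match y
step 9: stack=$ S  input=x d $  — expand S → x d
Stack after step 9: $ d x (top = x).

x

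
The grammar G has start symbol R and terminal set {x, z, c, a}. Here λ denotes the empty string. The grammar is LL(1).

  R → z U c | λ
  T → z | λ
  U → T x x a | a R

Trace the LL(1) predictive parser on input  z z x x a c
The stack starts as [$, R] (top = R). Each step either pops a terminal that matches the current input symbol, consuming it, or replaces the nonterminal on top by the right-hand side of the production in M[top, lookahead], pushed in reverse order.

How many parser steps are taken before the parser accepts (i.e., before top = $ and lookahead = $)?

9

     Stack        Input          Action
  1  $ R          z z x x a c $  expand R → z U c
  2  $ c U z      z z x x a c $  match z
  3  $ c U        z x x a c $    expand U → T x x a
  4  $ c a x x T  z x x a c $    expand T → z
  5  $ c a x x z  z x x a c $    match z
  6  $ c a x x    x x a c $      match x
  7  $ c a x      x a c $        match x
  8  $ c a        a c $          match a
  9  $ c          c $            match c
Accept reached after 9 steps.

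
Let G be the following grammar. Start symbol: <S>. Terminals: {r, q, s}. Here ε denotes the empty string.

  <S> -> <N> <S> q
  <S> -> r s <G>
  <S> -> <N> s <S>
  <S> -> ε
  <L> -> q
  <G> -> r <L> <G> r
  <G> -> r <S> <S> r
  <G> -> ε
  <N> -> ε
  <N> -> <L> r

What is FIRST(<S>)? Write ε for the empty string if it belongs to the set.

{ε, q, r, s}

FIRST(<L>): from <L>->q we get {q}. So FIRST(<L>) = {q}.
FIRST(<G>): from <G>->r <L> <G> r we get {r}; from <G>->r <S> <S> r we get {r}; from <G>->ε we get {ε}. So FIRST(<G>) = {ε, r}.
FIRST(<N>): from <N>->ε we get {ε}; from <N>-><L> r we get {q}. So FIRST(<N>) = {ε, q}.
FIRST(<S>): from <S>-><N> <S> q we get {q, r, s}; from <S>->r s <G> we get {r}; from <S>-><N> s <S> we get {q, s}; from <S>->ε we get {ε}. So FIRST(<S>) = {ε, q, r, s}.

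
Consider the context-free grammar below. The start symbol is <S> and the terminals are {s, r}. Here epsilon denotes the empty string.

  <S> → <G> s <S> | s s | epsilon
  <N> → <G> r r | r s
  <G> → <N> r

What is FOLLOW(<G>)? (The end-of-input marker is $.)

FIRST(<S>): from <S>→<G> s <S> we get {r}; from <S>→s s we get {s}; from <S>→epsilon we get {epsilon}. So FIRST(<S>) = {epsilon, r, s}.
FIRST(<N>): from <N>→<G> r r we get {r}; from <N>→r s we get {r}. So FIRST(<N>) = {r}.
FIRST(<G>): from <G>→<N> r we get {r}. So FIRST(<G>) = {r}.
FOLLOW(<S>) includes $ since <S> is the start symbol.
FOLLOW(<S>): in <S>→<G> s <S>, the suffix after <S> is empty (adds nothing new). Thus FOLLOW(<S>) = {$}.
FOLLOW(<N>): in <G>→<N> r, <N> is followed by r with FIRST {r}. Thus FOLLOW(<N>) = {r}.
FOLLOW(<G>): in <S>→<G> s <S>, <G> is followed by s <S> with FIRST {s}; in <N>→<G> r r, <G> is followed by r r with FIRST {r}. Thus FOLLOW(<G>) = {r, s}.

{r, s}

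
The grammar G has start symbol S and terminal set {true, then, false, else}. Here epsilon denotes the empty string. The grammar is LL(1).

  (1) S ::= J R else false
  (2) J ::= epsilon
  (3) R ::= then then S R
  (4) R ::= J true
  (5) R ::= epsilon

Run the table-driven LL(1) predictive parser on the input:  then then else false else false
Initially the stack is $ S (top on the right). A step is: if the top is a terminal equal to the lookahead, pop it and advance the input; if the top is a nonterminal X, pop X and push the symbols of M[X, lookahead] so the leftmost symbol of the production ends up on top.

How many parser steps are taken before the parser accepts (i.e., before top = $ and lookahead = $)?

step 1: stack=$ S  input=then then else false else false $  — expand S ::= J R else false
step 2: stack=$ false else R J  input=then then else false else false $  — expand J ::= epsilon
step 3: stack=$ false else R  input=then then else false else false $  — expand R ::= then then S R
step 4: stack=$ false else R S then then  input=then then else false else false $  — match then
step 5: stack=$ false else R S then  input=then else false else false $  — match then
step 6: stack=$ false else R S  input=else false else false $  — expand S ::= J R else false
step 7: stack=$ false else R false else R J  input=else false else false $  — expand J ::= epsilon
step 8: stack=$ false else R false else R  input=else false else false $  — expand R ::= epsilon
step 9: stack=$ false else R false else  input=else false else false $  — match else
step 10: stack=$ false else R false  input=false else false $  — match false
step 11: stack=$ false else R  input=else false $  — expand R ::= epsilon
step 12: stack=$ false else  input=else false $  — match else
step 13: stack=$ false  input=false $  — match false
Accept reached after 13 steps.

13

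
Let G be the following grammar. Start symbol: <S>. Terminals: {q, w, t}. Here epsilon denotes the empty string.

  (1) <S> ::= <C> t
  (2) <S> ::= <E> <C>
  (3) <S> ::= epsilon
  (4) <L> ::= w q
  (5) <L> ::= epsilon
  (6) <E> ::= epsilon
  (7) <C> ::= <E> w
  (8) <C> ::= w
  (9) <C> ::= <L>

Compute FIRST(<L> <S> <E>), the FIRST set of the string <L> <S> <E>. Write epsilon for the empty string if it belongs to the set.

{epsilon, t, w}

FIRST(<L>) = {epsilon, w}
FIRST(<E>) = {epsilon}
FIRST(<C>) = {epsilon, w}  (via <E> w, <L>)
FIRST(<S>) = {epsilon, t, w}  (via <C> t, <E> <C>)
FIRST(<L> <S> <E>): take FIRST of each symbol in turn, carrying on past any symbol whose FIRST contains epsilon; result {epsilon, t, w}.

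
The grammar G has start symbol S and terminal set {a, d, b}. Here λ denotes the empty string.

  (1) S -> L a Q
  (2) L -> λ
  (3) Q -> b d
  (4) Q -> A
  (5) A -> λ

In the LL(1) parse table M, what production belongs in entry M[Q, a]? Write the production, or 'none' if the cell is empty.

FIRST(L): from L->λ we get {λ}. So FIRST(L) = {λ}.
FIRST(A): from A->λ we get {λ}. So FIRST(A) = {λ}.
FIRST(S): from S->L a Q we get {a}. So FIRST(S) = {a}.
FIRST(Q): from Q->b d we get {b}; from Q->A we get {λ}. So FIRST(Q) = {λ, b}.
FOLLOW(S) includes $ since S is the start symbol.
FOLLOW(S): S appears on no right-hand side. Thus FOLLOW(S) = {$}.
FOLLOW(Q): in S->L a Q, the suffix after Q is empty, so FOLLOW(Q) ⊇ FOLLOW(S) = {$}. Thus FOLLOW(Q) = {$}.
For Q -> b d: FIRST(b d) = {b}, so it goes in M[Q, t] for t ∈ {b}.
For Q -> A: FIRST(A) = {λ}, so it goes in M[Q, t] for t ∈ {}; since λ ∈ FIRST, also for every t ∈ FOLLOW(Q) = {$}.
None of these place a production in M[Q, a].

none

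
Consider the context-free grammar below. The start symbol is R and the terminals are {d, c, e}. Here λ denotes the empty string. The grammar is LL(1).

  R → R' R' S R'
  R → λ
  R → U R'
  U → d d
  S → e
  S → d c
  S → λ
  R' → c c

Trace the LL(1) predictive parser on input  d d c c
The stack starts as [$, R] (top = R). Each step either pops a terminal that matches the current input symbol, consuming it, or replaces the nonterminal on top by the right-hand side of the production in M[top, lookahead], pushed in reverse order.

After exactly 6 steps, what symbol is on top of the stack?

step 1: stack=$ R  input=d d c c $  — expand R → U R'
step 2: stack=$ R' U  input=d d c c $  — expand U → d d
step 3: stack=$ R' d d  input=d d c c $  — match d
step 4: stack=$ R' d  input=d c c $  — match d
step 5: stack=$ R'  input=c c $  — expand R' → c c
step 6: stack=$ c c  input=c c $  — match c
Stack after step 6: $ c (top = c).

c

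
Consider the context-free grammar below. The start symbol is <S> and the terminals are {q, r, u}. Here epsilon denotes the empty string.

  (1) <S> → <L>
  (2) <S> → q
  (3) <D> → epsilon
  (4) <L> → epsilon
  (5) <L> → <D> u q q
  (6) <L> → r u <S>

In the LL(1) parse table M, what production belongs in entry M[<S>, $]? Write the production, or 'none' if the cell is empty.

FIRST(<D>) = {epsilon}
FIRST(<L>) = {epsilon, r, u}  (via <D> u q q)
FIRST(<S>) = {epsilon, q, r, u}  (via <L>)
FOLLOW(<S>) includes $ since <S> is the start symbol.
FOLLOW(<S>): in <L>→r u <S>, the suffix after <S> is empty, so FOLLOW(<S>) ⊇ FOLLOW(<L>) = {$}. Thus FOLLOW(<S>) = {$}.
FOLLOW(<L>): in <S>→<L>, the suffix after <L> is empty, so FOLLOW(<L>) ⊇ FOLLOW(<S>) = {$}. Thus FOLLOW(<L>) = {$}.
For <S> → <L>: FIRST(<L>) = {epsilon, r, u}, so it goes in M[<S>, t] for t ∈ {r, u}; since epsilon ∈ FIRST, also for every t ∈ FOLLOW(<S>) = {$}.
For <S> → q: FIRST(q) = {q}, so it goes in M[<S>, t] for t ∈ {q}.

<S> → <L>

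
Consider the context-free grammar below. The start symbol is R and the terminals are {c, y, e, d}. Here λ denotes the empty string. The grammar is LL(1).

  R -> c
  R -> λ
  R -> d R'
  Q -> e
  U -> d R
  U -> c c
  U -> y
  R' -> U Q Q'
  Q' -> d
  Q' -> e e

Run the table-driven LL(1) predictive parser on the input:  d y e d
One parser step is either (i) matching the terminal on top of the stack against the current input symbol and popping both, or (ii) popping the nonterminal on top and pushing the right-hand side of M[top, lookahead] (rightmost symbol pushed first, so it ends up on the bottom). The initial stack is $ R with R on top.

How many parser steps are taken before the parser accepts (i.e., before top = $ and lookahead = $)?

9

     Stack     Input      Action
  1  $ R       d y e d $  expand R -> d R'
  2  $ R' d    d y e d $  match d
  3  $ R'      y e d $    expand R' -> U Q Q'
  4  $ Q' Q U  y e d $    expand U -> y
  5  $ Q' Q y  y e d $    match y
  6  $ Q' Q    e d $      expand Q -> e
  7  $ Q' e    e d $      match e
  8  $ Q'      d $        expand Q' -> d
  9  $ d       d $        match d
Accept reached after 9 steps.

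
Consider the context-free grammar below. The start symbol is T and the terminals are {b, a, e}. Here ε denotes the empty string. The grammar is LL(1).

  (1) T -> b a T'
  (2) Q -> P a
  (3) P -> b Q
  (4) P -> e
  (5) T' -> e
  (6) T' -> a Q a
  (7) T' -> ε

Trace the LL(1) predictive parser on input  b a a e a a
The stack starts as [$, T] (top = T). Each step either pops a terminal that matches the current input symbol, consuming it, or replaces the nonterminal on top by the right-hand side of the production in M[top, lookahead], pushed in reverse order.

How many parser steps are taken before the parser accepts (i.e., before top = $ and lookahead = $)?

10

step 1: stack=$ T  input=b a a e a a $  — expand T -> b a T'
step 2: stack=$ T' a b  input=b a a e a a $  — match b
step 3: stack=$ T' a  input=a a e a a $  — match a
step 4: stack=$ T'  input=a e a a $  — expand T' -> a Q a
step 5: stack=$ a Q a  input=a e a a $  — match a
step 6: stack=$ a Q  input=e a a $  — expand Q -> P a
step 7: stack=$ a a P  input=e a a $  — expand P -> e
step 8: stack=$ a a e  input=e a a $  — match e
step 9: stack=$ a a  input=a a $  — match a
step 10: stack=$ a  input=a $  — match a
Accept reached after 10 steps.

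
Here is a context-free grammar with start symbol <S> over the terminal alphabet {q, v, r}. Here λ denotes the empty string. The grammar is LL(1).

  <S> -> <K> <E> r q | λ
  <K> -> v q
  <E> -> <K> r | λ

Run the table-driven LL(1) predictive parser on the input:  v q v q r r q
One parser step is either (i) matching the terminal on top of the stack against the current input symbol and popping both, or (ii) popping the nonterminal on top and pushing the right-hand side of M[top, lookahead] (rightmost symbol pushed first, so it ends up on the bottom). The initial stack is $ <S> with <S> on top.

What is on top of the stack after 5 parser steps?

<K>

step 1: stack=$ <S>  input=v q v q r r q $  — expand <S> -> <K> <E> r q
step 2: stack=$ q r <E> <K>  input=v q v q r r q $  — expand <K> -> v q
step 3: stack=$ q r <E> q v  input=v q v q r r q $  — match v
step 4: stack=$ q r <E> q  input=q v q r r q $  — match q
step 5: stack=$ q r <E>  input=v q r r q $  — expand <E> -> <K> r
Stack after step 5: $ q r r <K> (top = <K>).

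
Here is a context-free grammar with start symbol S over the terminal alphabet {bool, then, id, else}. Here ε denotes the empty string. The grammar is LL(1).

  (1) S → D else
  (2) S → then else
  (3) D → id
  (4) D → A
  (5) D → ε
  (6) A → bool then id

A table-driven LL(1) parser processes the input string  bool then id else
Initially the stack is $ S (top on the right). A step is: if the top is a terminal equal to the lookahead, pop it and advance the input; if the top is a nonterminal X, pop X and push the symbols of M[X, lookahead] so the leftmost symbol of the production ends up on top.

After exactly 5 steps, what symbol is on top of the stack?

     Stack                Input                Action
  1  $ S                  bool then id else $  expand S → D else
  2  $ else D             bool then id else $  expand D → A
  3  $ else A             bool then id else $  expand A → bool then id
  4  $ else id then bool  bool then id else $  match bool
  5  $ else id then       then id else $       match then
Stack after step 5: $ else id (top = id).

id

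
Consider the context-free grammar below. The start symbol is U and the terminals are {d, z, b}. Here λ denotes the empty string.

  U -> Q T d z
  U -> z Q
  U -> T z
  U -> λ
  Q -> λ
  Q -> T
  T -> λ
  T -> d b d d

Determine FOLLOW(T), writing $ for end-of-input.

FIRST(T): from T->λ we get {λ}; from T->d b d d we get {d}. So FIRST(T) = {λ, d}.
FIRST(Q): from Q->λ we get {λ}; from Q->T we get {λ, d}. So FIRST(Q) = {λ, d}.
FIRST(U): from U->Q T d z we get {d}; from U->z Q we get {z}; from U->T z we get {d, z}; from U->λ we get {λ}. So FIRST(U) = {λ, d, z}.
FOLLOW(U) includes $ since U is the start symbol.
FOLLOW(U): U appears on no right-hand side. Thus FOLLOW(U) = {$}.
FOLLOW(Q): in U->Q T d z, Q is followed by T d z with FIRST {d}; in U->z Q, the suffix after Q is empty, so FOLLOW(Q) ⊇ FOLLOW(U) = {$}. Thus FOLLOW(Q) = {$, d}.
FOLLOW(T): in U->Q T d z, T is followed by d z with FIRST {d}; in U->T z, T is followed by z with FIRST {z}; in Q->T, the suffix after T is empty, so FOLLOW(T) ⊇ FOLLOW(Q) = {$, d}. Thus FOLLOW(T) = {$, d, z}.

{$, d, z}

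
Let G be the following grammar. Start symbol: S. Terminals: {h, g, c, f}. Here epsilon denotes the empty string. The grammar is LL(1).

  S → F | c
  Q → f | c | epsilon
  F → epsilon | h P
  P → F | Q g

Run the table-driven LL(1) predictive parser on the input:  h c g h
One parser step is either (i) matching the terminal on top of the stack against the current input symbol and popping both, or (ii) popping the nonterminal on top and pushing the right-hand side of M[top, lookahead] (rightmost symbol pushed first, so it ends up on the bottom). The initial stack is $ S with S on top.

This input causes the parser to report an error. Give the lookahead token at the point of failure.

h

step 1: stack=$ S  input=h c g h $  — expand S → F
step 2: stack=$ F  input=h c g h $  — expand F → h P
step 3: stack=$ P h  input=h c g h $  — match h
step 4: stack=$ P  input=c g h $  — expand P → Q g
step 5: stack=$ g Q  input=c g h $  — expand Q → c
step 6: stack=$ g c  input=c g h $  — match c
step 7: stack=$ g  input=g h $  — match g
step 8: stack=$  input=h $  — error: stack empty but input remains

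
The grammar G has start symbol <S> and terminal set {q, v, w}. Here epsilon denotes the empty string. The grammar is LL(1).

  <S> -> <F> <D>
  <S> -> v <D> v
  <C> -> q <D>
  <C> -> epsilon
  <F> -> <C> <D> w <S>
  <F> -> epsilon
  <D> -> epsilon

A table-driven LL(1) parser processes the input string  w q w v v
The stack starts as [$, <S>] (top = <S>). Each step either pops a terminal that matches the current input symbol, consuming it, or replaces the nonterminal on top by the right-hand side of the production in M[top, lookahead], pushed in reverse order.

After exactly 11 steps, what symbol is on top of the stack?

w

step 1: stack=$ <S>  input=w q w v v $  — expand <S> -> <F> <D>
step 2: stack=$ <D> <F>  input=w q w v v $  — expand <F> -> <C> <D> w <S>
step 3: stack=$ <D> <S> w <D> <C>  input=w q w v v $  — expand <C> -> epsilon
step 4: stack=$ <D> <S> w <D>  input=w q w v v $  — expand <D> -> epsilon
step 5: stack=$ <D> <S> w  input=w q w v v $  — match w
step 6: stack=$ <D> <S>  input=q w v v $  — expand <S> -> <F> <D>
step 7: stack=$ <D> <D> <F>  input=q w v v $  — expand <F> -> <C> <D> w <S>
step 8: stack=$ <D> <D> <S> w <D> <C>  input=q w v v $  — expand <C> -> q <D>
step 9: stack=$ <D> <D> <S> w <D> <D> q  input=q w v v $  — match q
step 10: stack=$ <D> <D> <S> w <D> <D>  input=w v v $  — expand <D> -> epsilon
step 11: stack=$ <D> <D> <S> w <D>  input=w v v $  — expand <D> -> epsilon
Stack after step 11: $ <D> <D> <S> w (top = w).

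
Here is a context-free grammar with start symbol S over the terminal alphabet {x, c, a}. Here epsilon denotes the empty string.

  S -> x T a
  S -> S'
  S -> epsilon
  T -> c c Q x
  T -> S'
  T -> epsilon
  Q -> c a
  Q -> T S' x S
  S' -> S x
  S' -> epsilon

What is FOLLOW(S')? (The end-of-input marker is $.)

FIRST(S): from S->x T a we get {x}; from S->S' we get {epsilon, x}; from S->epsilon we get {epsilon}. So FIRST(S) = {epsilon, x}.
FIRST(S'): from S'->S x we get {x}; from S'->epsilon we get {epsilon}. So FIRST(S') = {epsilon, x}.
FIRST(T): from T->c c Q x we get {c}; from T->S' we get {epsilon, x}; from T->epsilon we get {epsilon}. So FIRST(T) = {epsilon, c, x}.
FIRST(Q): from Q->c a we get {c}; from Q->T S' x S we get {c, x}. So FIRST(Q) = {c, x}.
FOLLOW(S) includes $ since S is the start symbol.
FOLLOW(T): in S->x T a, T is followed by a with FIRST {a}; in Q->T S' x S, T is followed by S' x S with FIRST {x}. Thus FOLLOW(T) = {a, x}.
FOLLOW(Q): in T->c c Q x, Q is followed by x with FIRST {x}. Thus FOLLOW(Q) = {x}.
FOLLOW(S): in Q->T S' x S, the suffix after S is empty, so FOLLOW(S) ⊇ FOLLOW(Q) = {x}; in S'->S x, S is followed by x with FIRST {x}. Thus FOLLOW(S) = {$, x}.
FOLLOW(S'): in S->S', the suffix after S' is empty, so FOLLOW(S') ⊇ FOLLOW(S) = {$, x}; in T->S', the suffix after S' is empty, so FOLLOW(S') ⊇ FOLLOW(T) = {a, x}; in Q->T S' x S, S' is followed by x S with FIRST {x}. Thus FOLLOW(S') = {$, a, x}.

{$, a, x}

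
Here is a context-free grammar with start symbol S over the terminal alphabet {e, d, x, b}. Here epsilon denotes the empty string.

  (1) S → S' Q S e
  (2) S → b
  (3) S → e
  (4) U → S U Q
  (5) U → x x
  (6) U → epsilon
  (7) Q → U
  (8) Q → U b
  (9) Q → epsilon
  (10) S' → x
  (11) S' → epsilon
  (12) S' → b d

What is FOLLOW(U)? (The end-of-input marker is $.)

FIRST(S') = {epsilon, b, x}
FIRST(S) = {b, e, x}  (via S' Q S e)
FIRST(U) = {epsilon, b, e, x}  (via S U Q)
FIRST(Q) = {epsilon, b, e, x}  (via U, U b)
FOLLOW(S) includes $ since S is the start symbol.
FOLLOW(S'): in S→S' Q S e, S' is followed by Q S e with FIRST {b, e, x}. Thus FOLLOW(S') = {b, e, x}.
FOLLOW(S): in S→S' Q S e, S is followed by e with FIRST {e}; in U→S U Q, S is followed by U Q with FIRST {epsilon, b, e, x}; in U→S U Q, the suffix after S is nullable, so FOLLOW(S) ⊇ FOLLOW(U) = {b, e, x}. Thus FOLLOW(S) = {$, b, e, x}.
FOLLOW(U): in U→S U Q, U is followed by Q with FIRST {epsilon, b, e, x}; in U→S U Q, the suffix after U is nullable (adds nothing new); in Q→U, the suffix after U is empty, so FOLLOW(U) ⊇ FOLLOW(Q) = {b, e, x}; in Q→U b, U is followed by b with FIRST {b}. Thus FOLLOW(U) = {b, e, x}.
FOLLOW(Q): in S→S' Q S e, Q is followed by S e with FIRST {b, e, x}; in U→S U Q, the suffix after Q is empty, so FOLLOW(Q) ⊇ FOLLOW(U) = {b, e, x}. Thus FOLLOW(Q) = {b, e, x}.

{b, e, x}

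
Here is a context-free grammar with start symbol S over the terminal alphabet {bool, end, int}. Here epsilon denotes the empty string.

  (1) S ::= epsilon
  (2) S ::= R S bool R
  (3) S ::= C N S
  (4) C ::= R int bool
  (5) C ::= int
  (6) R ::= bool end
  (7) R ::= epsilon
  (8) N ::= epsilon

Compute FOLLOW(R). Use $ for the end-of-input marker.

FIRST(R): from R::=bool end we get {bool}; from R::=epsilon we get {epsilon}. So FIRST(R) = {epsilon, bool}.
FIRST(N): from N::=epsilon we get {epsilon}. So FIRST(N) = {epsilon}.
FIRST(C): from C::=R int bool we get {bool, int}; from C::=int we get {int}. So FIRST(C) = {bool, int}.
FIRST(S): from S::=epsilon we get {epsilon}; from S::=R S bool R we get {bool, int}; from S::=C N S we get {bool, int}. So FIRST(S) = {epsilon, bool, int}.
FOLLOW(S) includes $ since S is the start symbol.
FOLLOW(S): in S::=R S bool R, S is followed by bool R with FIRST {bool}; in S::=C N S, the suffix after S is empty (adds nothing new). Thus FOLLOW(S) = {$, bool}.
FOLLOW(C): in S::=C N S, C is followed by N S with FIRST {epsilon, bool, int}; in S::=C N S, the suffix after C is nullable, so FOLLOW(C) ⊇ FOLLOW(S) = {$, bool}. Thus FOLLOW(C) = {$, bool, int}.
FOLLOW(R): in S::=R S bool R (occurrence 1), R is followed by S bool R with FIRST {bool, int}; in S::=R S bool R (occurrence 2), the suffix after R is empty, so FOLLOW(R) ⊇ FOLLOW(S) = {$, bool}; in C::=R int bool, R is followed by int bool with FIRST {int}. Thus FOLLOW(R) = {$, bool, int}.
FOLLOW(N): in S::=C N S, N is followed by S with FIRST {epsilon, bool, int}; in S::=C N S, the suffix after N is nullable, so FOLLOW(N) ⊇ FOLLOW(S) = {$, bool}. Thus FOLLOW(N) = {$, bool, int}.

{$, bool, int}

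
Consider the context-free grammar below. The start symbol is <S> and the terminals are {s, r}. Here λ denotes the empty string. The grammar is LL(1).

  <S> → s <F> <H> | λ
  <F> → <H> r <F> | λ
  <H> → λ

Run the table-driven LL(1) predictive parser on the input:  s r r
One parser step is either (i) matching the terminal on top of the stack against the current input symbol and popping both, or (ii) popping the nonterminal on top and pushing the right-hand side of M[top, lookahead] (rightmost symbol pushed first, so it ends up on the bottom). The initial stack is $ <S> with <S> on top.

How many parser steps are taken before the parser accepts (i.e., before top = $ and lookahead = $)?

      Stack            Input    Action
   1  $ <S>            s r r $  expand <S> → s <F> <H>
   2  $ <H> <F> s      s r r $  match s
   3  $ <H> <F>        r r $    expand <F> → <H> r <F>
   4  $ <H> <F> r <H>  r r $    expand <H> → λ
   5  $ <H> <F> r      r r $    match r
   6  $ <H> <F>        r $      expand <F> → <H> r <F>
   7  $ <H> <F> r <H>  r $      expand <H> → λ
   8  $ <H> <F> r      r $      match r
   9  $ <H> <F>        $        expand <F> → λ
  10  $ <H>            $        expand <H> → λ
Accept reached after 10 steps.

10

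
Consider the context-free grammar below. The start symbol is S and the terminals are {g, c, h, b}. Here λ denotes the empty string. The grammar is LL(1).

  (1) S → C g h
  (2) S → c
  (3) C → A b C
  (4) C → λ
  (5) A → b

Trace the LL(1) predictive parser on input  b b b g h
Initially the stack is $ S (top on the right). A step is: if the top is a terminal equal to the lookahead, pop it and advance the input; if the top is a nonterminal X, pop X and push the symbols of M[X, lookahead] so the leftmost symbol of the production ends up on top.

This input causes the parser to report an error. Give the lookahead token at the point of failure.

g

     Stack        Input        Action
  1  $ S          b b b g h $  expand S → C g h
  2  $ h g C      b b b g h $  expand C → A b C
  3  $ h g C b A  b b b g h $  expand A → b
  4  $ h g C b b  b b b g h $  match b
  5  $ h g C b    b b g h $    match b
  6  $ h g C      b g h $      expand C → A b C
  7  $ h g C b A  b g h $      expand A → b
  8  $ h g C b b  b g h $      match b
  9  $ h g C b    g h $        error: top is terminal b but lookahead is g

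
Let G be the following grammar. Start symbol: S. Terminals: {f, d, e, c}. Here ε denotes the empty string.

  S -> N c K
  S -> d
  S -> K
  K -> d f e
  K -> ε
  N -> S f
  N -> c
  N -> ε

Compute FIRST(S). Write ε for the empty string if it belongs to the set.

{ε, c, d, f}

FIRST(K): from K->d f e we get {d}; from K->ε we get {ε}. So FIRST(K) = {ε, d}.
FIRST(S): from S->N c K we get {c, d, f}; from S->d we get {d}; from S->K we get {ε, d}. So FIRST(S) = {ε, c, d, f}.
FIRST(N): from N->S f we get {c, d, f}; from N->c we get {c}; from N->ε we get {ε}. So FIRST(N) = {ε, c, d, f}.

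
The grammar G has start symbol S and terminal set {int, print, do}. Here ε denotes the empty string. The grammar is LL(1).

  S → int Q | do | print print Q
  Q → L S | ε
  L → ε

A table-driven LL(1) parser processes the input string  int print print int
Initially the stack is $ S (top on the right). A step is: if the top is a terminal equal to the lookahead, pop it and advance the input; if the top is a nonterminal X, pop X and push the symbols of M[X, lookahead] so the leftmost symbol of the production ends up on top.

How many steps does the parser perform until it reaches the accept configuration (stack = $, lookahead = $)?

step 1: stack=$ S  input=int print print int $  — expand S → int Q
step 2: stack=$ Q int  input=int print print int $  — match int
step 3: stack=$ Q  input=print print int $  — expand Q → L S
step 4: stack=$ S L  input=print print int $  — expand L → ε
step 5: stack=$ S  input=print print int $  — expand S → print print Q
step 6: stack=$ Q print print  input=print print int $  — match print
step 7: stack=$ Q print  input=print int $  — match print
step 8: stack=$ Q  input=int $  — expand Q → L S
step 9: stack=$ S L  input=int $  — expand L → ε
step 10: stack=$ S  input=int $  — expand S → int Q
step 11: stack=$ Q int  input=int $  — match int
step 12: stack=$ Q  input=$  — expand Q → ε
Accept reached after 12 steps.

12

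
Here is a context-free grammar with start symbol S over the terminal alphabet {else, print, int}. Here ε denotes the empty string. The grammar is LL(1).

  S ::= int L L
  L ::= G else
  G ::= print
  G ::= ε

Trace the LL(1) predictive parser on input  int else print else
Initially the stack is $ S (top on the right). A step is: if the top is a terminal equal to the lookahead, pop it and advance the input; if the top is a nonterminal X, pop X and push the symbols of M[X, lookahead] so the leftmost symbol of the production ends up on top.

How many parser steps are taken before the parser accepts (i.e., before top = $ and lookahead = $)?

9

     Stack         Input                  Action
  1  $ S           int else print else $  expand S ::= int L L
  2  $ L L int     int else print else $  match int
  3  $ L L         else print else $      expand L ::= G else
  4  $ L else G    else print else $      expand G ::= ε
  5  $ L else      else print else $      match else
  6  $ L           print else $           expand L ::= G else
  7  $ else G      print else $           expand G ::= print
  8  $ else print  print else $           match print
  9  $ else        else $                 match else
Accept reached after 9 steps.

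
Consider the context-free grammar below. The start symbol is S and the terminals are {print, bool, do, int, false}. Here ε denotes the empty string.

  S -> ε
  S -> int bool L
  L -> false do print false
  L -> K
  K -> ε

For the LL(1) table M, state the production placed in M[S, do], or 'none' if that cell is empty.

none

FIRST(S) = {ε, int}
FIRST(K) = {ε}
FIRST(L) = {ε, false}  (via K)
FOLLOW(S) includes $ since S is the start symbol.
FOLLOW(S): S appears on no right-hand side. Thus FOLLOW(S) = {$}.
For S -> ε: FIRST(ε) = {ε}, so it goes in M[S, t] for t ∈ {}; since ε ∈ FIRST, also for every t ∈ FOLLOW(S) = {$}.
For S -> int bool L: FIRST(int bool L) = {int}, so it goes in M[S, t] for t ∈ {int}.
None of these place a production in M[S, do].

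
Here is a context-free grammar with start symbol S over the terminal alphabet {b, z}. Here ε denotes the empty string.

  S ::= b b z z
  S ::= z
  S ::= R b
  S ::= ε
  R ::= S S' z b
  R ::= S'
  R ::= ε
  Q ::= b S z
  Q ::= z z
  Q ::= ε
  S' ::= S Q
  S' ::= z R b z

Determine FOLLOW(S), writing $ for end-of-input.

FIRST(Q): from Q::=b S z we get {b}; from Q::=z z we get {z}; from Q::=ε we get {ε}. So FIRST(Q) = {ε, b, z}.
FIRST(S): from S::=b b z z we get {b}; from S::=z we get {z}; from S::=R b we get {b, z}; from S::=ε we get {ε}. So FIRST(S) = {ε, b, z}.
FIRST(S'): from S'::=S Q we get {ε, b, z}; from S'::=z R b z we get {z}. So FIRST(S') = {ε, b, z}.
FIRST(R): from R::=S S' z b we get {b, z}; from R::=S' we get {ε, b, z}; from R::=ε we get {ε}. So FIRST(R) = {ε, b, z}.
FOLLOW(S) includes $ since S is the start symbol.
FOLLOW(R): in S::=R b, R is followed by b with FIRST {b}; in S'::=z R b z, R is followed by b z with FIRST {b}. Thus FOLLOW(R) = {b}.
FOLLOW(S'): in R::=S S' z b, S' is followed by z b with FIRST {z}; in R::=S', the suffix after S' is empty, so FOLLOW(S') ⊇ FOLLOW(R) = {b}. Thus FOLLOW(S') = {b, z}.
FOLLOW(S): in R::=S S' z b, S is followed by S' z b with FIRST {b, z}; in Q::=b S z, S is followed by z with FIRST {z}; in S'::=S Q, S is followed by Q with FIRST {ε, b, z}; in S'::=S Q, the suffix after S is nullable, so FOLLOW(S) ⊇ FOLLOW(S') = {b, z}. Thus FOLLOW(S) = {$, b, z}.
FOLLOW(Q): in S'::=S Q, the suffix after Q is empty, so FOLLOW(Q) ⊇ FOLLOW(S') = {b, z}. Thus FOLLOW(Q) = {b, z}.

{$, b, z}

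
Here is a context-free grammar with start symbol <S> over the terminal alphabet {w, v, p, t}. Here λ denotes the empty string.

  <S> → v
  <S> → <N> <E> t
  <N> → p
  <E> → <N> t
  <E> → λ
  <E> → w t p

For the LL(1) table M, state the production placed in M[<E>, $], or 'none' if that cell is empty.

none

FIRST(<N>): from <N>→p we get {p}. So FIRST(<N>) = {p}.
FIRST(<S>): from <S>→v we get {v}; from <S>→<N> <E> t we get {p}. So FIRST(<S>) = {p, v}.
FIRST(<E>): from <E>→<N> t we get {p}; from <E>→λ we get {λ}; from <E>→w t p we get {w}. So FIRST(<E>) = {λ, p, w}.
FOLLOW(<S>) includes $ since <S> is the start symbol.
FOLLOW(<E>): in <S>→<N> <E> t, <E> is followed by t with FIRST {t}. Thus FOLLOW(<E>) = {t}.
For <E> → <N> t: FIRST(<N> t) = {p}, so it goes in M[<E>, t] for t ∈ {p}.
For <E> → λ: FIRST(λ) = {λ}, so it goes in M[<E>, t] for t ∈ {}; since λ ∈ FIRST, also for every t ∈ FOLLOW(<E>) = {t}.
For <E> → w t p: FIRST(w t p) = {w}, so it goes in M[<E>, t] for t ∈ {w}.
None of these place a production in M[<E>, $].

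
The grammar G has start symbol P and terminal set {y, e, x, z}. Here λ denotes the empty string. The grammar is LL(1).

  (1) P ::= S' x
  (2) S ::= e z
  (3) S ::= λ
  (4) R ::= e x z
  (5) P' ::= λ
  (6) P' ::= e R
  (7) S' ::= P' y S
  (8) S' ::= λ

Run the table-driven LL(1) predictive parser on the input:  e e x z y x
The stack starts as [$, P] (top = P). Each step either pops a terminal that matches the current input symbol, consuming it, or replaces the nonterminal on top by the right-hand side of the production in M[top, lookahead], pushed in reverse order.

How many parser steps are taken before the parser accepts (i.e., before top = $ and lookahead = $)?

11

      Stack          Input          Action
   1  $ P            e e x z y x $  expand P ::= S' x
   2  $ x S'         e e x z y x $  expand S' ::= P' y S
   3  $ x S y P'     e e x z y x $  expand P' ::= e R
   4  $ x S y R e    e e x z y x $  match e
   5  $ x S y R      e x z y x $    expand R ::= e x z
   6  $ x S y z x e  e x z y x $    match e
   7  $ x S y z x    x z y x $      match x
   8  $ x S y z      z y x $        match z
   9  $ x S y        y x $          match y
  10  $ x S          x $            expand S ::= λ
  11  $ x            x $            match x
Accept reached after 11 steps.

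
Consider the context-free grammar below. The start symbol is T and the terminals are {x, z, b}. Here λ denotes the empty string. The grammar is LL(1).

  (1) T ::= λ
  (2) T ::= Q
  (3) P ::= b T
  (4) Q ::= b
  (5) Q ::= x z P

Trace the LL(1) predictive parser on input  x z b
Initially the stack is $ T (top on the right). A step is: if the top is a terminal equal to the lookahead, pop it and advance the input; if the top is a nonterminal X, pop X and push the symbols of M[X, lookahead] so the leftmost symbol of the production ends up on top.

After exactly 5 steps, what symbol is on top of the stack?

b

     Stack    Input    Action
  1  $ T      x z b $  expand T ::= Q
  2  $ Q      x z b $  expand Q ::= x z P
  3  $ P z x  x z b $  match x
  4  $ P z    z b $    match z
  5  $ P      b $      expand P ::= b T
Stack after step 5: $ T b (top = b).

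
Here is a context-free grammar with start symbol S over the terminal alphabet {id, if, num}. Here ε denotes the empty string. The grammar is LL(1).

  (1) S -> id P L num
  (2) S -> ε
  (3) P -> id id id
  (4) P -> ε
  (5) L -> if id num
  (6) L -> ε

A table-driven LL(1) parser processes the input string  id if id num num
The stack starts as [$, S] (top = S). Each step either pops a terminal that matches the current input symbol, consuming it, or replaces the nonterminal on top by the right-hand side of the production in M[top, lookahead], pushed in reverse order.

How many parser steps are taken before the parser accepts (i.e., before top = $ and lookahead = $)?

step 1: stack=$ S  input=id if id num num $  — expand S -> id P L num
step 2: stack=$ num L P id  input=id if id num num $  — match id
step 3: stack=$ num L P  input=if id num num $  — expand P -> ε
step 4: stack=$ num L  input=if id num num $  — expand L -> if id num
step 5: stack=$ num num id if  input=if id num num $  — match if
step 6: stack=$ num num id  input=id num num $  — match id
step 7: stack=$ num num  input=num num $  — match num
step 8: stack=$ num  input=num $  — match num
Accept reached after 8 steps.

8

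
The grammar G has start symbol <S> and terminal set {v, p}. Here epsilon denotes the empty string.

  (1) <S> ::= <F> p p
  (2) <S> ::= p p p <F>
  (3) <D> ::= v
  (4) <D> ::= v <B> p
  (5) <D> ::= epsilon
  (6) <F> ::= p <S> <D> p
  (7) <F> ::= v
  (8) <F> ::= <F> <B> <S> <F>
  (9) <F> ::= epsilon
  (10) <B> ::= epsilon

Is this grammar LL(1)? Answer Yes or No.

FIRST(<S>) = {p, v}
FIRST(<D>) = {epsilon, v}
FIRST(<F>) = {epsilon, p, v}
FIRST(<B>) = {epsilon}
FOLLOW(<S>) = {$, p, v}
FOLLOW(<D>) = {p}
FOLLOW(<F>) = {$, p, v}
FOLLOW(<B>) = {p, v}
Cell M[<D>, v] receives both <D> ::= v and <D> ::= v <B> p — the grammar is not LL(1).

No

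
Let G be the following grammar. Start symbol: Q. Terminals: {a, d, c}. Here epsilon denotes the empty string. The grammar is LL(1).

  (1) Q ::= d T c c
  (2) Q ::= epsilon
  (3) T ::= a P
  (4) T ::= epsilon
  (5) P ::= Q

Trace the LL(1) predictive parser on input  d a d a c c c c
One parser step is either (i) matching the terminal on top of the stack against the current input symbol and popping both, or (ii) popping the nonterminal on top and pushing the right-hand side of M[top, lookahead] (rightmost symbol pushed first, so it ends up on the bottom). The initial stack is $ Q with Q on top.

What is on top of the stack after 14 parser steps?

c

step 1: stack=$ Q  input=d a d a c c c c $  — expand Q ::= d T c c
step 2: stack=$ c c T d  input=d a d a c c c c $  — match d
step 3: stack=$ c c T  input=a d a c c c c $  — expand T ::= a P
step 4: stack=$ c c P a  input=a d a c c c c $  — match a
step 5: stack=$ c c P  input=d a c c c c $  — expand P ::= Q
step 6: stack=$ c c Q  input=d a c c c c $  — expand Q ::= d T c c
step 7: stack=$ c c c c T d  input=d a c c c c $  — match d
step 8: stack=$ c c c c T  input=a c c c c $  — expand T ::= a P
step 9: stack=$ c c c c P a  input=a c c c c $  — match a
step 10: stack=$ c c c c P  input=c c c c $  — expand P ::= Q
step 11: stack=$ c c c c Q  input=c c c c $  — expand Q ::= epsilon
step 12: stack=$ c c c c  input=c c c c $  — match c
step 13: stack=$ c c c  input=c c c $  — match c
step 14: stack=$ c c  input=c c $  — match c
Stack after step 14: $ c (top = c).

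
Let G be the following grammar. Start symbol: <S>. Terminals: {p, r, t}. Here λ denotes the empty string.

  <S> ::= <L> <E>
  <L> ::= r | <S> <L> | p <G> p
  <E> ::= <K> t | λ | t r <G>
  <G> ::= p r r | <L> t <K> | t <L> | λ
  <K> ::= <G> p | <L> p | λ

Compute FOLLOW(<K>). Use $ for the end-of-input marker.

FIRST(<S>): from <S>::=<L> <E> we get {p, r}. So FIRST(<S>) = {p, r}.
FIRST(<L>): from <L>::=r we get {r}; from <L>::=<S> <L> we get {p, r}; from <L>::=p <G> p we get {p}. So FIRST(<L>) = {p, r}.
FIRST(<G>): from <G>::=p r r we get {p}; from <G>::=<L> t <K> we get {p, r}; from <G>::=t <L> we get {t}; from <G>::=λ we get {λ}. So FIRST(<G>) = {λ, p, r, t}.
FIRST(<K>): from <K>::=<G> p we get {p, r, t}; from <K>::=<L> p we get {p, r}; from <K>::=λ we get {λ}. So FIRST(<K>) = {λ, p, r, t}.
FIRST(<E>): from <E>::=<K> t we get {p, r, t}; from <E>::=λ we get {λ}; from <E>::=t r <G> we get {t}. So FIRST(<E>) = {λ, p, r, t}.
FOLLOW(<S>) includes $ since <S> is the start symbol.
FOLLOW(<S>): in <L>::=<S> <L>, <S> is followed by <L> with FIRST {p, r}. Thus FOLLOW(<S>) = {$, p, r}.
FOLLOW(<E>): in <S>::=<L> <E>, the suffix after <E> is empty, so FOLLOW(<E>) ⊇ FOLLOW(<S>) = {$, p, r}. Thus FOLLOW(<E>) = {$, p, r}.
FOLLOW(<G>): in <L>::=p <G> p, <G> is followed by p with FIRST {p}; in <E>::=t r <G>, the suffix after <G> is empty, so FOLLOW(<G>) ⊇ FOLLOW(<E>) = {$, p, r}; in <K>::=<G> p, <G> is followed by p with FIRST {p}. Thus FOLLOW(<G>) = {$, p, r}.
FOLLOW(<L>): in <S>::=<L> <E>, <L> is followed by <E> with FIRST {λ, p, r, t}; in <S>::=<L> <E>, the suffix after <L> is nullable, so FOLLOW(<L>) ⊇ FOLLOW(<S>) = {$, p, r}; in <L>::=<S> <L>, the suffix after <L> is empty (adds nothing new); in <G>::=<L> t <K>, <L> is followed by t <K> with FIRST {t}; in <G>::=t <L>, the suffix after <L> is empty, so FOLLOW(<L>) ⊇ FOLLOW(<G>) = {$, p, r}; in <K>::=<L> p, <L> is followed by p with FIRST {p}. Thus FOLLOW(<L>) = {$, p, r, t}.
FOLLOW(<K>): in <E>::=<K> t, <K> is followed by t with FIRST {t}; in <G>::=<L> t <K>, the suffix after <K> is empty, so FOLLOW(<K>) ⊇ FOLLOW(<G>) = {$, p, r}. Thus FOLLOW(<K>) = {$, p, r, t}.

{$, p, r, t}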